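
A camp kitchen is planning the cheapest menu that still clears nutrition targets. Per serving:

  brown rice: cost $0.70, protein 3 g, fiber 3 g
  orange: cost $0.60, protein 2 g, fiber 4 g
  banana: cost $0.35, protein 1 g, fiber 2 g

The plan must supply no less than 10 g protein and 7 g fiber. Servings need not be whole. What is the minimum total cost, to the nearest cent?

Compare the cost at each extreme point of the feasible region.
brown rice only: max(10/3, 7/3) = 3.333 servings → $2.33.
orange only: max(10/2, 7/4) = 5 servings → $3.00.
banana only: max(10/1, 7/2) = 10 servings → $3.50.
brown rice + orange with both targets exact would need a negative amount; discard.
brown rice + banana: the both-tight solution has a negative serving — not a feasible corner.
orange + banana (both tight): parallel constraints — no distinct corner.
So the least-cost plan costs $2.33.

$2.33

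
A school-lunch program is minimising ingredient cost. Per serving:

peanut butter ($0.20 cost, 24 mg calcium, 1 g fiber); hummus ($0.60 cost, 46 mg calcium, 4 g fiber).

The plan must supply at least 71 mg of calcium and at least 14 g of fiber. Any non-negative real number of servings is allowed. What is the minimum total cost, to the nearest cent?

With two linear requirements the optimum uses one or two foods; enumerate the corners.
peanut butter only: max(71/24, 14/1) = 14 servings → $2.80.
hummus only: max(71/46, 14/4) = 3.5 servings → $2.10.
peanut butter + hummus: intersection lies outside the first quadrant.
The minimum over all feasible corners is $2.10.

$2.10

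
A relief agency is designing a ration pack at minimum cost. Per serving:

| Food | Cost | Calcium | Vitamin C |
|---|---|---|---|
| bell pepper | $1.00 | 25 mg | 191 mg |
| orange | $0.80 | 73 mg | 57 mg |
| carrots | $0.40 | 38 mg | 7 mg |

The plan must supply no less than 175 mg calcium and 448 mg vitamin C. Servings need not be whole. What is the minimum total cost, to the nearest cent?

$3.24

Check every corner: each single food scaled to meet both minima, and each pair solved so both constraints bind.
bell pepper only: max(175/25, 448/191) = 7 servings → $7.00.
orange only: max(175/73, 448/57) = 7.86 servings → $6.29.
carrots only: max(175/38, 448/7) = 64 servings → $25.60.
bell pepper + orange with both tight: 1.816 servings and 1.775 servings → $3.24.
bell pepper + carrots with both tight: 2.231 servings and 3.138 servings → $3.49.
orange + carrots: the both-tight solution has a negative serving — not a feasible corner.
Cheapest feasible corner: $3.24.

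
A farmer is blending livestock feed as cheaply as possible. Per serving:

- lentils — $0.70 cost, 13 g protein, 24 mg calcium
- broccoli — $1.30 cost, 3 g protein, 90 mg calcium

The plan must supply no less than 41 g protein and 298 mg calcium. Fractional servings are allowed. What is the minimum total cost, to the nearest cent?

$5.20

The cheapest plan sits at a corner of the feasible region — with two constraints it uses at most two foods.
lentils only: max(41/13, 298/24) = 12.42 servings → $8.69.
broccoli only: max(41/3, 298/90) = 13.67 servings → $17.77.
lentils + broccoli with both tight: 2.546 servings and 2.632 servings → $5.20.
Cheapest feasible corner: $5.20.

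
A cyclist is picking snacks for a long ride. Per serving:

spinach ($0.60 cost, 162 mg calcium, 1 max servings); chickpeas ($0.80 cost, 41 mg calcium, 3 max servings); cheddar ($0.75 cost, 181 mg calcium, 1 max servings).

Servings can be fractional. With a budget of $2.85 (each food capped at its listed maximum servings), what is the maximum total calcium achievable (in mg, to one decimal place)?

Calcium per dollar: spinach 270, cheddar 241.3, chickpeas 51.25.
Take 1 serving of spinach: spends $0.60, +162.0 mg calcium (running total 162.0 mg).
Take 1 serving of cheddar: spends $0.75, +181.0 mg calcium (running total 343.0 mg).
Take 1.875 servings of chickpeas: spends $1.50, +76.9 mg calcium (running total 419.9 mg).
Filling greedily by calcium-per-dollar is optimal for one linear limit, giving 419.9 mg.

419.9 mg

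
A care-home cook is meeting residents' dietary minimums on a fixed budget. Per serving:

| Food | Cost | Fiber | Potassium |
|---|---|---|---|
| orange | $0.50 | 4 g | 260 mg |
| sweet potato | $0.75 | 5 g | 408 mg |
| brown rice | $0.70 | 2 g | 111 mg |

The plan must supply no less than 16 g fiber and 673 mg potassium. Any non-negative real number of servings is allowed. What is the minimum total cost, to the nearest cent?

This is a tiny linear program; its minimum lies at a vertex of the feasible set. List the vertices and price them.
orange only: max(16/4, 673/260) = 4 servings → $2.00.
sweet potato only: max(16/5, 673/408) = 3.2 servings → $2.40.
brown rice only: max(16/2, 673/111) = 8 servings → $5.60.
orange + sweet potato: intersection lies outside the first quadrant.
orange + brown rice with both targets exact would need a negative amount; discard.
sweet potato + brown rice: the both-tight solution has a negative serving — not a feasible corner.
The minimum over all feasible corners is $2.00.

$2.00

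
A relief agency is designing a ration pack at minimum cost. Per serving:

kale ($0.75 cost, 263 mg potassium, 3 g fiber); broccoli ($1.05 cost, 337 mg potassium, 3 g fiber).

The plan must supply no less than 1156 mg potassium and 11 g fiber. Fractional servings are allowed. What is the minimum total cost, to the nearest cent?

For a min-cost LP with two ≥-constraints, a basic feasible solution has at most two positive variables.
kale only: max(1156/263, 11/3) = 4.395 servings → $3.30.
broccoli only: max(1156/337, 11/3) = 3.667 servings → $3.85.
kale + broccoli with both tight: 1.077 servings and 2.59 servings → $3.53.
So the least-cost plan costs $3.30.

$3.30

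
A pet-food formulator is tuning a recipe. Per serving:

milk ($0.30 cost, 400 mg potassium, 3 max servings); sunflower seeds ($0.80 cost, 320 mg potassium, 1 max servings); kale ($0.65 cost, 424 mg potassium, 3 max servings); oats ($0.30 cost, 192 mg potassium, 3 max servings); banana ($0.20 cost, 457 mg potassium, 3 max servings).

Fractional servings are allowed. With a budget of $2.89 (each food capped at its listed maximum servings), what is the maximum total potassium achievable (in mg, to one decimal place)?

Potassium per dollar: banana 2285, milk 1333, kale 652.3, oats 640, sunflower seeds 400.
Take 3 servings of banana: spends $0.60, +1371.0 mg potassium (running total 1371.0 mg).
Take 3 servings of milk: spends $0.90, +1200.0 mg potassium (running total 2571.0 mg).
Take 2.138 servings of kale: spends $1.39, +906.7 mg potassium (running total 3477.7 mg).
Greedy by best ratio exhausts the cost allowance optimally: 3477.7 mg.

3477.7 mg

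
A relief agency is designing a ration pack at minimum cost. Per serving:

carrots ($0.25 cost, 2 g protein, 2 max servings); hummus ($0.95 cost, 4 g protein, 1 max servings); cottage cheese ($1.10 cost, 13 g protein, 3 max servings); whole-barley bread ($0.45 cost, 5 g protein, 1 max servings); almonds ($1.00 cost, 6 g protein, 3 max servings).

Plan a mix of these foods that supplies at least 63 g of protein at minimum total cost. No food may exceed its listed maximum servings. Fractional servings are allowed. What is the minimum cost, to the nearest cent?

$6.75

Cost per g of protein: cottage cheese $0.0846, whole-barley bread $0.0900, carrots $0.1250, almonds $0.1667, hummus $0.2375.
Take 3 servings of cottage cheese: +39.0 g protein for $3.30 (total $3.30, still need 24.0 g).
Take 1 serving of whole-barley bread: +5.0 g protein for $0.45 (total $3.75, still need 19.0 g).
Take 2 servings of carrots: +4.0 g protein for $0.50 (total $4.25, still need 15.0 g).
Take 2.5 servings of almonds: +15.0 g protein for $2.50 (total $6.75, still need 0.0 g).
Greedy by cheapest-per-g is optimal for a single linear constraint, so the minimum cost is $6.75.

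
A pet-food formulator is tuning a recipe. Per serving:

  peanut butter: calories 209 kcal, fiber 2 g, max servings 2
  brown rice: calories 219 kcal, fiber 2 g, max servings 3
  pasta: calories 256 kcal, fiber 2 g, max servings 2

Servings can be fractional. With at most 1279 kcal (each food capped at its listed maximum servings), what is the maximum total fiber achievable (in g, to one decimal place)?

Fiber per kcal: peanut butter 0.009569, brown rice 0.009132, pasta 0.007812.
Take 2 servings of peanut butter: uses 418 kcal, +4.0 g fiber (running total 4.0 g).
Take 3 servings of brown rice: uses 657 kcal, +6.0 g fiber (running total 10.0 g).
Take 0.7969 servings of pasta: uses 204 kcal, +1.6 g fiber (running total 11.6 g).
Filling greedily by fiber-per-kcal is optimal for one linear limit, giving 11.6 g.

11.6 g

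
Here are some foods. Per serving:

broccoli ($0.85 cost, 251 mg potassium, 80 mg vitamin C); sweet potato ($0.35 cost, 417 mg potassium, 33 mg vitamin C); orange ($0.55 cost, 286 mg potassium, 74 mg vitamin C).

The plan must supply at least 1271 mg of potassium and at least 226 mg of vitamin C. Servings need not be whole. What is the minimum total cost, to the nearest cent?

The cheapest plan sits at a corner of the feasible region — with two constraints it uses at most two foods.
broccoli only: max(1271/251, 226/80) = 5.064 servings → $4.30.
sweet potato only: max(1271/417, 226/33) = 6.848 servings → $2.40.
orange only: max(1271/286, 226/74) = 4.444 servings → $2.44.
broccoli + sweet potato with both tight: 2.086 servings and 1.793 servings → $2.40.
broccoli + orange with both targets exact would need a negative amount; discard.
sweet potato + orange with both tight: 1.373 servings and 2.442 servings → $1.82.
The minimum over all feasible corners is $1.82.

$1.82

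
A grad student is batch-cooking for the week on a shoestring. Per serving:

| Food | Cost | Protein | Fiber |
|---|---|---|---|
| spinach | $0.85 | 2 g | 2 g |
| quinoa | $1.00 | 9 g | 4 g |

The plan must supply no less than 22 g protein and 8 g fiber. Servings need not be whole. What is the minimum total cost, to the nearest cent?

The cheapest plan sits at a corner of the feasible region — with two constraints it uses at most two foods.
spinach only: max(22/2, 8/2) = 11 servings → $9.35.
quinoa only: max(22/9, 8/4) = 2.444 servings → $2.44.
spinach + quinoa with both targets exact would need a negative amount; discard.
Cheapest feasible corner: $2.44.

$2.44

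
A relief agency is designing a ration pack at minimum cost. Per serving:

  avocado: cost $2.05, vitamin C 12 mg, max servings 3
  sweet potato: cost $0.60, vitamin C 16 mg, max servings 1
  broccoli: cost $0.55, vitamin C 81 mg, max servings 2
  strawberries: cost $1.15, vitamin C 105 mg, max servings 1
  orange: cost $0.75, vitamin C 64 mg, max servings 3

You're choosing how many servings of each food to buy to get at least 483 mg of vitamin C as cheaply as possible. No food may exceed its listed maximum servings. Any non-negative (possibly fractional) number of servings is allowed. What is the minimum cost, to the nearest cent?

$6.47

Cost per mg of vitamin C: broccoli $0.0068, strawberries $0.0110, orange $0.0117, sweet potato $0.0375, avocado $0.1708.
Take 2 servings of broccoli: +162.0 mg vitamin C for $1.10 (total $1.10, still need 321.0 mg).
Take 1 serving of strawberries: +105.0 mg vitamin C for $1.15 (total $2.25, still need 216.0 mg).
Take 3 servings of orange: +192.0 mg vitamin C for $2.25 (total $4.50, still need 24.0 mg).
Take 1 serving of sweet potato: +16.0 mg vitamin C for $0.60 (total $5.10, still need 8.0 mg).
Take 0.6667 servings of avocado: +8.0 mg vitamin C for $1.37 (total $6.47, still need 0.0 mg).
Filling from the cheapest source first is optimal under one linear minimum: $6.47.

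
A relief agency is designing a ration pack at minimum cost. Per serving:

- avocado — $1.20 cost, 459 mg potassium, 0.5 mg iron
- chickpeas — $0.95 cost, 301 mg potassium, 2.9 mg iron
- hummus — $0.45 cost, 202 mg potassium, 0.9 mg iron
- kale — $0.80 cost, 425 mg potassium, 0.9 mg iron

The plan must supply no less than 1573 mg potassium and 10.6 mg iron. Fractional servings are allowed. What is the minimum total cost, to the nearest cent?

$4.15

avocado only: max(1573/459, 10.6/0.5) = 21.2 servings → $25.44.
chickpeas only: max(1573/301, 10.6/2.9) = 5.226 servings → $4.96.
hummus only: max(1573/202, 10.6/0.9) = 11.78 servings → $5.30.
kale only: max(1573/425, 10.6/0.9) = 11.78 servings → $9.42.
avocado + chickpeas with both tight: 1.161 servings and 3.455 servings → $4.68.
avocado + hummus: the both-tight solution has a negative serving — not a feasible corner.
avocado + kale: the both-tight solution has a negative serving — not a feasible corner.
chickpeas + hummus with both tight: 2.304 servings and 4.354 servings → $4.15.
chickpeas + kale with both tight: 3.213 servings and 1.426 servings → $4.19.
hummus + kale: the both-tight solution has a negative serving — not a feasible corner.
The minimum over all feasible corners is $4.15.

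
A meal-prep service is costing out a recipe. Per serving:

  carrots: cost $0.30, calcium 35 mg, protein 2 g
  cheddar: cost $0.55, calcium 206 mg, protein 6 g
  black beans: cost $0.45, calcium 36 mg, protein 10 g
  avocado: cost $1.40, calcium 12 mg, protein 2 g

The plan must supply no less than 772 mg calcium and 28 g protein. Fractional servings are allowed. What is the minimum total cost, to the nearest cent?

$2.28

The cheapest plan sits at a corner of the feasible region — with two constraints it uses at most two foods.
carrots only: max(772/35, 28/2) = 22.06 servings → $6.62.
cheddar only: max(772/206, 28/6) = 4.667 servings → $2.57.
black beans only: max(772/36, 28/10) = 21.44 servings → $9.65.
avocado only: max(772/12, 28/2) = 64.33 servings → $90.07.
carrots + cheddar with both tight: 5.624 servings and 2.792 servings → $3.22.
carrots + black beans: the both-tight solution has a negative serving — not a feasible corner.
carrots + avocado: intersection lies outside the first quadrant.
cheddar + black beans with both tight: 3.64 servings and 0.6161 servings → $2.28.
cheddar + avocado with both tight: 3.553 servings and 3.341 servings → $6.63.
black beans + avocado: the both-tight solution has a negative serving — not a feasible corner.
Cheapest feasible corner: $2.28.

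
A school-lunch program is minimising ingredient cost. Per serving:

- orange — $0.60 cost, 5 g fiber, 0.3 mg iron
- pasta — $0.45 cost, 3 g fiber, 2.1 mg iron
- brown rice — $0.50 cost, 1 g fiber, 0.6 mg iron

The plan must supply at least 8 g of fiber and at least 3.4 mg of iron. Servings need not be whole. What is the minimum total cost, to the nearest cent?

Compare the cost at each extreme point of the feasible region.
orange only: max(8/5, 3.4/0.3) = 11.33 servings → $6.80.
pasta only: max(8/3, 3.4/2.1) = 2.667 servings → $1.20.
brown rice only: max(8/1, 3.4/0.6) = 8 servings → $4.00.
orange + pasta with both tight: 0.6875 servings and 1.521 servings → $1.10.
orange + brown rice with both tight: 0.5185 servings and 5.407 servings → $3.01.
pasta + brown rice: intersection lies outside the first quadrant.
The minimum over all feasible corners is $1.10.

$1.10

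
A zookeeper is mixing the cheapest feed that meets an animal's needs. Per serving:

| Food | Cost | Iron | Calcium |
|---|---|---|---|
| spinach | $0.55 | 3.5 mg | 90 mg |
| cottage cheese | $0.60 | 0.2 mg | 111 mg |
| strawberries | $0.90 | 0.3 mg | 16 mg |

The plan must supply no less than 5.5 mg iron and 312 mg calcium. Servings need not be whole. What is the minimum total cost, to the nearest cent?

For a min-cost LP with two ≥-constraints, a basic feasible solution has at most two positive variables.
spinach only: max(5.5/3.5, 312/90) = 3.467 servings → $1.91.
cottage cheese only: max(5.5/0.2, 312/111) = 27.5 servings → $16.50.
strawberries only: max(5.5/0.3, 312/16) = 19.5 servings → $17.55.
spinach + cottage cheese with both tight: 1.479 servings and 1.611 servings → $1.78.
spinach + strawberries: intersection lies outside the first quadrant.
cottage cheese + strawberries with both tight: 0.186 servings and 18.21 servings → $16.50.
So the least-cost plan costs $1.78.

$1.78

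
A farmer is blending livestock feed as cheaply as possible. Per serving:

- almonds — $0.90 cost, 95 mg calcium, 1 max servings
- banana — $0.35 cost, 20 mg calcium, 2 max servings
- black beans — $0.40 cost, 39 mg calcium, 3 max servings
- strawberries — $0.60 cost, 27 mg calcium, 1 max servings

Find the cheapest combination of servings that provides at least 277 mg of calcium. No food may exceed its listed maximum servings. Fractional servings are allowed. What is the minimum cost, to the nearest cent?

$3.36

Cost per mg of calcium: almonds $0.0095, black beans $0.0103, banana $0.0175, strawberries $0.0222.
Take 1 serving of almonds: +95.0 mg calcium for $0.90 (total $0.90, still need 182.0 mg).
Take 3 servings of black beans: +117.0 mg calcium for $1.20 (total $2.10, still need 65.0 mg).
Take 2 servings of banana: +40.0 mg calcium for $0.70 (total $2.80, still need 25.0 mg).
Take 0.9259 servings of strawberries: +25.0 mg calcium for $0.56 (total $3.36, still need 0.0 mg).
Greedy by cheapest-per-mg is optimal for a single linear constraint, so the minimum cost is $3.36.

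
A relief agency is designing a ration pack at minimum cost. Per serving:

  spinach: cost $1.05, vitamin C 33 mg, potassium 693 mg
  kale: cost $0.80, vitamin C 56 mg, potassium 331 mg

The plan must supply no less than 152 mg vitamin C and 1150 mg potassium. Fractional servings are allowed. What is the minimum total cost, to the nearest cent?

$2.46

This is a tiny linear program; its minimum lies at a vertex of the feasible set. List the vertices and price them.
spinach only: max(152/33, 1150/693) = 4.606 servings → $4.84.
kale only: max(152/56, 1150/331) = 3.474 servings → $2.78.
spinach + kale with both tight: 0.5052 servings and 2.417 servings → $2.46.
So the least-cost plan costs $2.46.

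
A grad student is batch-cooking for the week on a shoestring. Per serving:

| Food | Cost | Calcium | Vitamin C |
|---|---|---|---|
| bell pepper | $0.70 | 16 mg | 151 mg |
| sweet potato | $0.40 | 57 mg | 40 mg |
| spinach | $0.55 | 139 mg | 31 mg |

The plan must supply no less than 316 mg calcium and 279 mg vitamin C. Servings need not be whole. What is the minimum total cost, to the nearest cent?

Compare the cost at each extreme point of the feasible region.
bell pepper only: max(316/16, 279/151) = 19.75 servings → $13.82.
sweet potato only: max(316/57, 279/40) = 6.975 servings → $2.79.
spinach only: max(316/139, 279/31) = 9 servings → $4.95.
bell pepper + sweet potato with both tight: 0.4096 servings and 5.429 servings → $2.46.
bell pepper + spinach with both tight: 1.414 servings and 2.111 servings → $2.15.
sweet potato + spinach with both targets exact would need a negative amount; discard.
So the least-cost plan costs $2.15.

$2.15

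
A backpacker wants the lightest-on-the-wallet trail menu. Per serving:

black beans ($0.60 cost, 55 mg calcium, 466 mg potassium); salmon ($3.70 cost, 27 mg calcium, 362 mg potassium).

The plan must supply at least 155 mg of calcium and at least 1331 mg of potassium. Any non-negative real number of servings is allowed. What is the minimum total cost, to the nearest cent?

Check every corner: each single food scaled to meet both minima, and each pair solved so both constraints bind.
black beans only: max(155/55, 1331/466) = 2.856 servings → $1.71.
salmon only: max(155/27, 1331/362) = 5.741 servings → $21.24.
black beans + salmon with both tight: 2.753 servings and 0.1331 servings → $2.14.
Cheapest feasible corner: $1.71.

$1.71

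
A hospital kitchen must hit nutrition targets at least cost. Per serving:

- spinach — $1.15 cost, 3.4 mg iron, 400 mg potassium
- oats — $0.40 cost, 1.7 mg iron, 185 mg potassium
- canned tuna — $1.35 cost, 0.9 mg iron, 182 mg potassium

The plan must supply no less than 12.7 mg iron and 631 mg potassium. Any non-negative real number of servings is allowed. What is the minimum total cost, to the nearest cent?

$2.99

The cheapest plan sits at a corner of the feasible region — with two constraints it uses at most two foods.
spinach only: max(12.7/3.4, 631/400) = 3.735 servings → $4.30.
oats only: max(12.7/1.7, 631/185) = 7.471 servings → $2.99.
canned tuna only: max(12.7/0.9, 631/182) = 14.11 servings → $19.05.
spinach + oats: intersection lies outside the first quadrant.
spinach + canned tuna with both targets exact would need a negative amount; discard.
oats + canned tuna: intersection lies outside the first quadrant.
So the least-cost plan costs $2.99.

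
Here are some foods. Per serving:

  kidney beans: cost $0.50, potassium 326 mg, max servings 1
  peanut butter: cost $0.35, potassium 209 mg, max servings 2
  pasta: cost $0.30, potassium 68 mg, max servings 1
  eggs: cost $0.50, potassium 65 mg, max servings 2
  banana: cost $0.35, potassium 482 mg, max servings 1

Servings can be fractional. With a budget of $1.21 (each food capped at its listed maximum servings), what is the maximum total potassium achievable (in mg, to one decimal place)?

1023.0 mg

Potassium per dollar: banana 1377, kidney beans 652, peanut butter 597.1, pasta 226.7, eggs 130.
Take 1 serving of banana: spends $0.35, +482.0 mg potassium (running total 482.0 mg).
Take 1 serving of kidney beans: spends $0.50, +326.0 mg potassium (running total 808.0 mg).
Take 1.029 servings of peanut butter: spends $0.36, +215.0 mg potassium (running total 1023.0 mg).
Filling greedily by potassium-per-dollar is optimal for one linear limit, giving 1023.0 mg.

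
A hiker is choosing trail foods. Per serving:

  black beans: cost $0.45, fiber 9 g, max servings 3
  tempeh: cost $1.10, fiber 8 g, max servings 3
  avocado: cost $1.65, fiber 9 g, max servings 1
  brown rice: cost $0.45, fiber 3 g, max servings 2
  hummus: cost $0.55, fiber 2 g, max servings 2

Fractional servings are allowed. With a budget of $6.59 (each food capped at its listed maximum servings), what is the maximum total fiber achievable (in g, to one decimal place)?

62.7 g

Fiber per dollar: black beans 20, tempeh 7.273, brown rice 6.667, avocado 5.455, hummus 3.636.
Take 3 servings of black beans: spends $1.35, +27.0 g fiber (running total 27.0 g).
Take 3 servings of tempeh: spends $3.30, +24.0 g fiber (running total 51.0 g).
Take 2 servings of brown rice: spends $0.90, +6.0 g fiber (running total 57.0 g).
Take 0.6303 servings of avocado: spends $1.04, +5.7 g fiber (running total 62.7 g).
Greedy by best ratio exhausts the cost allowance optimally: 62.7 g.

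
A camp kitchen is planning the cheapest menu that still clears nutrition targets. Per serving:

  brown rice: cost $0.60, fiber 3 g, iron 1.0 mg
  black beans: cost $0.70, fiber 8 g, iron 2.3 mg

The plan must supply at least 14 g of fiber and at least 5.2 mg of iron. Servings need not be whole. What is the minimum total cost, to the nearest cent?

$1.58

Compare the cost at each extreme point of the feasible region.
brown rice only: max(14/3, 5.2/1.0) = 5.2 servings → $3.12.
black beans only: max(14/8, 5.2/2.3) = 2.261 servings → $1.58.
brown rice + black beans: intersection lies outside the first quadrant.
Cheapest feasible corner: $1.58.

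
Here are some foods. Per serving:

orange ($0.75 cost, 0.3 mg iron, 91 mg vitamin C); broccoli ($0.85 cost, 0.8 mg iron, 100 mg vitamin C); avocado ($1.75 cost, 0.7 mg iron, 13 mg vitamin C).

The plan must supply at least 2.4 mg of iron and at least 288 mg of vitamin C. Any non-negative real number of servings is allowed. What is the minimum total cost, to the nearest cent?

$2.55

Two binding constraints pin down two serving amounts, so the optimal mix uses at most two foods. The candidates are each food alone (scaled to the tighter of iron/vitamin C) and each pair with both constraints tight.
orange only: max(2.4/0.3, 288/91) = 8 servings → $6.00.
broccoli only: max(2.4/0.8, 288/100) = 3 servings → $2.55.
avocado only: max(2.4/0.7, 288/13) = 22.15 servings → $38.77.
orange + broccoli: the both-tight solution has a negative serving — not a feasible corner.
orange + avocado with both tight: 2.849 servings and 2.207 servings → $6.00.
broccoli + avocado with both tight: 2.859 servings and 0.1611 servings → $2.71.
The minimum over all feasible corners is $2.55.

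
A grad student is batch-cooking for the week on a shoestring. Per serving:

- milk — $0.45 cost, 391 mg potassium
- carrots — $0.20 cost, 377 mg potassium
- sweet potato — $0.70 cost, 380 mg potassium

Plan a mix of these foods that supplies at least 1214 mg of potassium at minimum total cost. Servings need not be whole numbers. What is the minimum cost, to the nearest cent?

Cost per mg of potassium: carrots $0.0005, milk $0.0012, sweet potato $0.0018.
With no serving limits, use only carrots: 1214 mg / 377 mg = 3.22 servings × $0.20 = $0.64.

$0.64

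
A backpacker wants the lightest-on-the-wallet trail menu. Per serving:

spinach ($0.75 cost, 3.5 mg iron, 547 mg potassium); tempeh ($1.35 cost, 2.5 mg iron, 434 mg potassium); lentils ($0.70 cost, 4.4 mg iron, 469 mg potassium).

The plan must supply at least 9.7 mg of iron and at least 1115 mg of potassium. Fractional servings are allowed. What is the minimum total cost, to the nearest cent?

At the optimum either one food covers both requirements or two foods hit both targets exactly; no other combination can be cheaper.
spinach only: max(9.7/3.5, 1115/547) = 2.771 servings → $2.08.
tempeh only: max(9.7/2.5, 1115/434) = 3.88 servings → $5.24.
lentils only: max(9.7/4.4, 1115/469) = 2.377 servings → $1.66.
spinach + tempeh: the both-tight solution has a negative serving — not a feasible corner.
spinach + lentils with both tight: 0.4661 servings and 1.834 servings → $1.63.
tempeh + lentils with both tight: 0.4839 servings and 1.93 servings → $2.00.
Cheapest feasible corner: $1.63.

$1.63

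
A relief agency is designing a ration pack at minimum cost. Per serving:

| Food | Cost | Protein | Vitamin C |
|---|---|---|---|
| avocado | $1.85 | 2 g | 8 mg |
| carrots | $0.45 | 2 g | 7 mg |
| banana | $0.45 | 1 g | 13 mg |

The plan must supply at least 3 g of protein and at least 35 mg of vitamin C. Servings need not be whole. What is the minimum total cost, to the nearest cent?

$1.26

Compare the cost at each extreme point of the feasible region.
avocado only: max(3/2, 35/8) = 4.375 servings → $8.09.
carrots only: max(3/2, 35/7) = 5 servings → $2.25.
banana only: max(3/1, 35/13) = 3 servings → $1.35.
avocado + carrots with both targets exact would need a negative amount; discard.
avocado + banana with both tight: 0.2222 servings and 2.556 servings → $1.56.
carrots + banana with both tight: 0.2105 servings and 2.579 servings → $1.26.
The minimum over all feasible corners is $1.26.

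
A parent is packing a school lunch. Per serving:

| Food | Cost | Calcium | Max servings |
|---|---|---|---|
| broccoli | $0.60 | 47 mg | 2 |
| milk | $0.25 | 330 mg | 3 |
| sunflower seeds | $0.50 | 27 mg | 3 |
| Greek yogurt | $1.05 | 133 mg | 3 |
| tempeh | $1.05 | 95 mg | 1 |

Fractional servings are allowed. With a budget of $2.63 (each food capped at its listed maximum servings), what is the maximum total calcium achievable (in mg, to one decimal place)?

Calcium per dollar: milk 1320, Greek yogurt 126.7, tempeh 90.48, broccoli 78.33, sunflower seeds 54.
Take 3 servings of milk: spends $0.75, +990.0 mg calcium (running total 990.0 mg).
Take 1.79 servings of Greek yogurt: spends $1.88, +238.1 mg calcium (running total 1228.1 mg).
Greedy by best ratio exhausts the cost allowance optimally: 1228.1 mg.

1228.1 mg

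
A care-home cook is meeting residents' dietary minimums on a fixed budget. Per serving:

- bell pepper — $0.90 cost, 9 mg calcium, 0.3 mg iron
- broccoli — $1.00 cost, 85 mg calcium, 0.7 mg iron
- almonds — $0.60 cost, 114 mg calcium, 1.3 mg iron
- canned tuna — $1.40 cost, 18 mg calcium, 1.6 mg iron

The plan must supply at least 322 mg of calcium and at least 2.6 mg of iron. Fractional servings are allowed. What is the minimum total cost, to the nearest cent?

For a min-cost LP with two ≥-constraints, a basic feasible solution has at most two positive variables.
bell pepper only: max(322/9, 2.6/0.3) = 35.78 servings → $32.20.
broccoli only: max(322/85, 2.6/0.7) = 3.788 servings → $3.79.
almonds only: max(322/114, 2.6/1.3) = 2.825 servings → $1.69.
canned tuna only: max(322/18, 2.6/1.6) = 17.89 servings → $25.04.
bell pepper + broccoli: intersection lies outside the first quadrant.
bell pepper + almonds: intersection lies outside the first quadrant.
bell pepper + canned tuna: intersection lies outside the first quadrant.
broccoli + almonds: intersection lies outside the first quadrant.
broccoli + canned tuna with both targets exact would need a negative amount; discard.
almonds + canned tuna with both targets exact would need a negative amount; discard.
Cheapest feasible corner: $1.69.

$1.69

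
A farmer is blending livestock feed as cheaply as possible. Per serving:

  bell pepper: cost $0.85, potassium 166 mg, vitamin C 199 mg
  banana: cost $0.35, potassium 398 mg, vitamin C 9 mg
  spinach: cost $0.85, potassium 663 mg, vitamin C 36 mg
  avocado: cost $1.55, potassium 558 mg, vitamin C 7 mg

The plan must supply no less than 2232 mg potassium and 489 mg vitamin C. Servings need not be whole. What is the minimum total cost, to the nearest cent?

Compare the cost at each extreme point of the feasible region.
bell pepper only: max(2232/166, 489/199) = 13.45 servings → $11.43.
banana only: max(2232/398, 489/9) = 54.33 servings → $19.02.
spinach only: max(2232/663, 489/36) = 13.58 servings → $11.55.
avocado only: max(2232/558, 489/7) = 69.86 servings → $108.28.
bell pepper + banana with both tight: 2.246 servings and 4.671 servings → $3.54.
bell pepper + spinach with both tight: 1.936 servings and 2.882 servings → $4.10.
bell pepper + avocado with both tight: 2.341 servings and 3.304 servings → $7.11.
banana + spinach with both targets exact would need a negative amount; discard.
banana + avocado: intersection lies outside the first quadrant.
spinach + avocado: the both-tight solution has a negative serving — not a feasible corner.
Cheapest feasible corner: $3.54.

$3.54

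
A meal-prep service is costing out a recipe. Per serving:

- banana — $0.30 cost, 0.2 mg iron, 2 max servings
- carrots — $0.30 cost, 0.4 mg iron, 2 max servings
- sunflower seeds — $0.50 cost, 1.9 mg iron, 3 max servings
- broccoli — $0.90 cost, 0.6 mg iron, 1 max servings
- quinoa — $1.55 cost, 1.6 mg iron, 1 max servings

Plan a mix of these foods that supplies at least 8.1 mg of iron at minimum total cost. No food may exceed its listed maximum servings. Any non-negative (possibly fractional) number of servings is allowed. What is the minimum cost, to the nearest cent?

$3.65

Cost per mg of iron: sunflower seeds $0.2632, carrots $0.7500, quinoa $0.9688, banana $1.5000, broccoli $1.5000.
Take 3 servings of sunflower seeds: +5.7 mg iron for $1.50 (total $1.50, still need 2.4 mg).
Take 2 servings of carrots: +0.8 mg iron for $0.60 (total $2.10, still need 1.6 mg).
Take 1 serving of quinoa: +1.6 mg iron for $1.55 (total $3.65, still need 0.0 mg).
Filling from the cheapest source first is optimal under one linear minimum: $3.65.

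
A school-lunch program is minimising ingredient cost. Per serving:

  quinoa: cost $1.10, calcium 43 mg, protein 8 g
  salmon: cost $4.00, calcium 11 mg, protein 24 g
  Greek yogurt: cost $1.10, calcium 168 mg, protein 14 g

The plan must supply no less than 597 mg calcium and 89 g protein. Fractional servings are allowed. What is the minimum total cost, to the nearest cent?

quinoa only: max(597/43, 89/8) = 13.88 servings → $15.27.
salmon only: max(597/11, 89/24) = 54.27 servings → $217.09.
Greek yogurt only: max(597/168, 89/14) = 6.357 servings → $6.99.
quinoa + salmon: intersection lies outside the first quadrant.
quinoa + Greek yogurt with both tight: 8.887 servings and 1.279 servings → $11.18.
salmon + Greek yogurt with both tight: 1.7 servings and 3.442 servings → $10.59.
The minimum over all feasible corners is $6.99.

$6.99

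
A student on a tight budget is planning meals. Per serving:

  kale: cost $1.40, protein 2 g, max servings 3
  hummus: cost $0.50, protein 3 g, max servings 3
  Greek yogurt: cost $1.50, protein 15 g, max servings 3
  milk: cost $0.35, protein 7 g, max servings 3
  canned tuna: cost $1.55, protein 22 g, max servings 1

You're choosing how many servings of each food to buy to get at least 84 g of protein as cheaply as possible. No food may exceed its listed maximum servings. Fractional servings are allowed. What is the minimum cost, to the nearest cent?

$6.70

Cost per g of protein: milk $0.0500, canned tuna $0.0705, Greek yogurt $0.1000, hummus $0.1667, kale $0.7000.
Take 3 servings of milk: +21.0 g protein for $1.05 (total $1.05, still need 63.0 g).
Take 1 serving of canned tuna: +22.0 g protein for $1.55 (total $2.60, still need 41.0 g).
Take 2.733 servings of Greek yogurt: +41.0 g protein for $4.10 (total $6.70, still need 0.0 g).
Greedy by cheapest-per-g is optimal for a single linear constraint, so the minimum cost is $6.70.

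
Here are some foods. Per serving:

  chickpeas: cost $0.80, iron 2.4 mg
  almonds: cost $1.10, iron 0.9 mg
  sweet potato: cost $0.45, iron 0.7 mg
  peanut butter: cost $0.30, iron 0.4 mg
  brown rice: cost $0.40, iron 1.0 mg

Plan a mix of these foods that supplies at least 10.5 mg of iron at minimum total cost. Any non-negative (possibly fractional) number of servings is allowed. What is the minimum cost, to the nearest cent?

$3.50

Cost per mg of iron: chickpeas $0.3333, brown rice $0.4000, sweet potato $0.6429, peanut butter $0.7500, almonds $1.2222.
With no serving limits, use only chickpeas: 10.5 mg / 2.4 mg = 4.375 servings × $0.80 = $3.50.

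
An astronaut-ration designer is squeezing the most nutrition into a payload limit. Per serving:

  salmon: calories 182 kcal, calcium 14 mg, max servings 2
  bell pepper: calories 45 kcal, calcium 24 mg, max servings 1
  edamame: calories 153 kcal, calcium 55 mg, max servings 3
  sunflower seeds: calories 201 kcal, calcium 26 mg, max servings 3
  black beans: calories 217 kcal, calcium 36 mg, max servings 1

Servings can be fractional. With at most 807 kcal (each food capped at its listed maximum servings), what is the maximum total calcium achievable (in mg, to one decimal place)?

Calcium per kcal: bell pepper 0.5333, edamame 0.3595, black beans 0.1659, sunflower seeds 0.1294, salmon 0.07692.
Take 1 serving of bell pepper: uses 45 kcal, +24.0 mg calcium (running total 24.0 mg).
Take 3 servings of edamame: uses 459 kcal, +165.0 mg calcium (running total 189.0 mg).
Take 1 serving of black beans: uses 217 kcal, +36.0 mg calcium (running total 225.0 mg).
Take 0.4279 servings of sunflower seeds: uses 86 kcal, +11.1 mg calcium (running total 236.1 mg).
Greedy by best ratio exhausts the calories allowance optimally: 236.1 mg.

236.1 mg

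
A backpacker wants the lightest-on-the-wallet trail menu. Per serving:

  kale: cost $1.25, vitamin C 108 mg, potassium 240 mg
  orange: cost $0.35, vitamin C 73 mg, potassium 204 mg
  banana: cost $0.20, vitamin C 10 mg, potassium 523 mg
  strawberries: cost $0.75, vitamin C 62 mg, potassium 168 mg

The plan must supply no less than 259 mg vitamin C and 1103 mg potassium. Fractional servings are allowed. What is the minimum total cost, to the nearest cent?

kale only: max(259/108, 1103/240) = 4.596 servings → $5.74.
orange only: max(259/73, 1103/204) = 5.407 servings → $1.89.
banana only: max(259/10, 1103/523) = 25.9 servings → $5.18.
strawberries only: max(259/62, 1103/168) = 6.565 servings → $4.92.
kale + orange: intersection lies outside the first quadrant.
kale + banana with both tight: 2.301 servings and 1.053 servings → $3.09.
kale + strawberries with both targets exact would need a negative amount; discard.
orange + banana with both tight: 3.443 servings and 0.766 servings → $1.36.
orange + strawberries with both targets exact would need a negative amount; discard.
banana + strawberries with both tight: 0.809 servings and 4.047 servings → $3.20.
The minimum over all feasible corners is $1.36.

$1.36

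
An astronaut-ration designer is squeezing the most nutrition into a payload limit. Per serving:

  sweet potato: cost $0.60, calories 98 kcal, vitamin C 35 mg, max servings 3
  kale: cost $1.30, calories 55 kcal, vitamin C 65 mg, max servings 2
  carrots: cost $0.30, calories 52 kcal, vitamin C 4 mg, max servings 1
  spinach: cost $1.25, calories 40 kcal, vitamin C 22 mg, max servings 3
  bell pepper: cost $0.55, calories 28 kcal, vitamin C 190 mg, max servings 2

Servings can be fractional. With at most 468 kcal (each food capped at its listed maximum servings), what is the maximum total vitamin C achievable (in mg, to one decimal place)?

641.0 mg

Vitamin C per kcal: bell pepper 6.786, kale 1.182, spinach 0.55, sweet potato 0.3571, carrots 0.07692.
Take 2 servings of bell pepper: uses 56 kcal, +380.0 mg vitamin C (running total 380.0 mg).
Take 2 servings of kale: uses 110 kcal, +130.0 mg vitamin C (running total 510.0 mg).
Take 3 servings of spinach: uses 120 kcal, +66.0 mg vitamin C (running total 576.0 mg).
Take 1.857 servings of sweet potato: uses 182 kcal, +65.0 mg vitamin C (running total 641.0 mg).
Filling greedily by vitamin C-per-kcal is optimal for one linear limit, giving 641.0 mg.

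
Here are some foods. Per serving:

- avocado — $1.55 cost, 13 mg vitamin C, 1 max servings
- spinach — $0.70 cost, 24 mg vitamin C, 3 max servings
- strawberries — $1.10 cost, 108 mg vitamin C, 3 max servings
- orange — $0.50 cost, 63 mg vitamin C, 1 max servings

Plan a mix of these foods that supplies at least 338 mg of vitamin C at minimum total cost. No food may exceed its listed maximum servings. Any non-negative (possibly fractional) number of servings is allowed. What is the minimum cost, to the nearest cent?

Cost per mg of vitamin C: orange $0.0079, strawberries $0.0102, spinach $0.0292, avocado $0.1192.
Take 1 serving of orange: +63.0 mg vitamin C for $0.50 (total $0.50, still need 275.0 mg).
Take 2.546 servings of strawberries: +275.0 mg vitamin C for $2.80 (total $3.30, still need 0.0 mg).
Filling from the cheapest source first is optimal under one linear minimum: $3.30.

$3.30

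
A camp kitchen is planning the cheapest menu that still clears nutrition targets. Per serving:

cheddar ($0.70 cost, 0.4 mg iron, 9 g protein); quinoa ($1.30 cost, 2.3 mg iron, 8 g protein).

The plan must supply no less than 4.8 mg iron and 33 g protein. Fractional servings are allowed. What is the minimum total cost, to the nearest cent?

Compare the cost at each extreme point of the feasible region.
cheddar only: max(4.8/0.4, 33/9) = 12 servings → $8.40.
quinoa only: max(4.8/2.3, 33/8) = 4.125 servings → $5.36.
cheddar + quinoa with both tight: 2.143 servings and 1.714 servings → $3.73.
Cheapest feasible corner: $3.73.

$3.73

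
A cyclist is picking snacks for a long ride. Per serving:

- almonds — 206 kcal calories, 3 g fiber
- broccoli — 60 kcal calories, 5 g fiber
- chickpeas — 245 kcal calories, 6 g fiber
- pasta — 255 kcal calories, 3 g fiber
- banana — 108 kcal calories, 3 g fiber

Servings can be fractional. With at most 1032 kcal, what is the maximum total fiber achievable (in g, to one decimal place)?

86.0 g

Fiber per kcal: broccoli 0.08333, banana 0.02778, chickpeas 0.02449, almonds 0.01456, pasta 0.01176.
With no serving limits, spend the whole calories allowance on broccoli: 1032 kcal / 60 kcal × 5 g = 86.0 g.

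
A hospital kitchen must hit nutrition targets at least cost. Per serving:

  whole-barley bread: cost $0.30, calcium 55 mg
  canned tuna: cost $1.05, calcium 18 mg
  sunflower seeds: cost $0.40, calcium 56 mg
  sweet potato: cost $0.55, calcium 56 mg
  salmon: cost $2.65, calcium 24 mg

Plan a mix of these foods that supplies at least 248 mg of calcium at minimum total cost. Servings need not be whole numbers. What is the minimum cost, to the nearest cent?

Cost per mg of calcium: whole-barley bread $0.0055, sunflower seeds $0.0071, sweet potato $0.0098, canned tuna $0.0583, salmon $0.1104.
With no serving limits, use only whole-barley bread: 248 mg / 55 mg = 4.509 servings × $0.30 = $1.35.

$1.35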